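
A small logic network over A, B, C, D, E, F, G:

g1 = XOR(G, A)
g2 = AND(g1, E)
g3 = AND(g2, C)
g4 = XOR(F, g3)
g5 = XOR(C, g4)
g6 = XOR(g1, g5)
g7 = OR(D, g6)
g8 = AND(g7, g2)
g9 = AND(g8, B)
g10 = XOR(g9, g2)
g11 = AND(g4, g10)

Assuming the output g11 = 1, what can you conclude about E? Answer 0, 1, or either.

1

g11 = AND(g4, g10) must be 1, so both g4 = 1 and g10 = 1.
g4 = XOR(F, g3) must be 1, so F and g3 differ.
Every assignment with g11 = 1 has E = 1; there are 10 such assignment(s).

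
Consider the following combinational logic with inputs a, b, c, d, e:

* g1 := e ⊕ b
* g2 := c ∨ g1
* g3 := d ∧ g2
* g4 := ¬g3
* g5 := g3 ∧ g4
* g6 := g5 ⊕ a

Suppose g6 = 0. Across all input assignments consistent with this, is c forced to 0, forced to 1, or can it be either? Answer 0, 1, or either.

either

Both values of c occur among assignments with g6 = 0:
  c=0: a=0, b=0, c=0, d=0, e=0
  c=1: a=0, b=0, c=1, d=0, e=0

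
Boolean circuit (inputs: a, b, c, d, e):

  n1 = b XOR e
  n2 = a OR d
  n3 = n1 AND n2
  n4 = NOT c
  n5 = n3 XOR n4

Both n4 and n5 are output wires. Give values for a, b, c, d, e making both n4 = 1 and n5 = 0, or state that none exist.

a=1, b=0, c=0, d=1, e=1

Check with a=1, b=0, c=0, d=1, e=1:
n1 = b XOR e = 0 XOR 1 = 1
n2 = a OR d = 1 OR 1 = 1
n3 = n1 AND n2 = 1 AND 1 = 1
n4 = NOT c = NOT 0 = 1
n5 = n3 XOR n4 = 1 XOR 1 = 0
So n4 = 1 and n5 = 0.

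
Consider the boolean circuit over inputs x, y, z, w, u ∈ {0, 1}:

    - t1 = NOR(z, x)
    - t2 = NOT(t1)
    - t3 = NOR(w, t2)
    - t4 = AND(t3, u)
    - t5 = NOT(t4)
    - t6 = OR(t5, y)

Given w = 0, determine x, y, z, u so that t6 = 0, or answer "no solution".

x=0, y=0, z=0, u=1

t6 = OR(t5, y) must be 0, so both t5 = 0 and y = 0.
Check with w = 0 and x=0, y=0, z=0, u=1:
t1 = NOR(z, x) = NOR(0, 0) = 1
t2 = NOT(t1) = NOT 1 = 0
t3 = NOR(w, t2) = NOR(0, 0) = 1
t4 = AND(t3, u) = AND(1, 1) = 1
t5 = NOT(t4) = NOT 1 = 0
t6 = OR(t5, y) = OR(0, 0) = 0
So t6 = 0.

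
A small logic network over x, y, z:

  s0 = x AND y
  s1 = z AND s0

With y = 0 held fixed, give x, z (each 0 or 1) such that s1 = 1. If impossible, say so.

no solution exists

With y = 0 fixed, none of the 4 settings of x, z give s1 = 1.
For example, with x=0, z=0:
s0 = x AND y = 0 AND 0 = 0
s1 = z AND s0 = 0 AND 0 = 0
giving s1 = 0 ≠ 1.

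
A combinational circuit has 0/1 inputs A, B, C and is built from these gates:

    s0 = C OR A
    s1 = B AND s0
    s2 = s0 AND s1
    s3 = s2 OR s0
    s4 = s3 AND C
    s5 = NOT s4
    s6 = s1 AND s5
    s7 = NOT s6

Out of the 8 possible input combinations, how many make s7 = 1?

s7 = NOT s6 must be 1, so s6 = 0.
Enumerating the 8 input combinations, 7 give s7 = 1 and 1 give s7 = 0.

7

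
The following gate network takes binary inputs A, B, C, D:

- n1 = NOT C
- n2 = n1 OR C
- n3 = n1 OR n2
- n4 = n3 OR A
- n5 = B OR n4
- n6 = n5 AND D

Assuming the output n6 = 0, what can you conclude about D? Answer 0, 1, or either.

n6 = n5 AND D must be 0, so at least one of n5, D is 0.
Every assignment with n6 = 0 has D = 0; there are 8 such assignment(s).

0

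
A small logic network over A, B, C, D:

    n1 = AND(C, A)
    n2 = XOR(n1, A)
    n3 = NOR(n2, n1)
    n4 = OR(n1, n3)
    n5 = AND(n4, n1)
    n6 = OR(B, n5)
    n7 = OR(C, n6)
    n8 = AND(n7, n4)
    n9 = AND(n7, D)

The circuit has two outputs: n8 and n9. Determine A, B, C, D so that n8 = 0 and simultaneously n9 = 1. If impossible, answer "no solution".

Check with A=1, B=1, C=0, D=1:
n1 = AND(C, A) = AND(0, 1) = 0
n2 = XOR(n1, A) = XOR(0, 1) = 1
n3 = NOR(n2, n1) = NOR(1, 0) = 0
n4 = OR(n1, n3) = OR(0, 0) = 0
n5 = AND(n4, n1) = AND(0, 0) = 0
n6 = OR(B, n5) = OR(1, 0) = 1
n7 = OR(C, n6) = OR(0, 1) = 1
n8 = AND(n7, n4) = AND(1, 0) = 0
n9 = AND(n7, D) = AND(1, 1) = 1
So n8 = 0 and n9 = 1.

A=1, B=1, C=0, D=1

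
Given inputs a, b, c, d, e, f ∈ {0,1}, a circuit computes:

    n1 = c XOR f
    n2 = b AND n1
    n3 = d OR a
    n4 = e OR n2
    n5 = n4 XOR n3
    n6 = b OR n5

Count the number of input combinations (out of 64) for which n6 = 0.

16

n6 = b OR n5 must be 0, so both b = 0 and n5 = 0.
n5 = n4 XOR n3 must be 0, so n4 and n3 are equal.
Enumerating the 64 input combinations, 16 give n6 = 0 and 48 give n6 = 1.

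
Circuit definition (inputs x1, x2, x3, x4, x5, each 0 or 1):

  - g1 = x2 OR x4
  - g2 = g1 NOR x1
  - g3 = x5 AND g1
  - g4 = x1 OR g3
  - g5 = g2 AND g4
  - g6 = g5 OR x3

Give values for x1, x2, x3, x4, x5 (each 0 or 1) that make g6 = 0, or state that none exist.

x1=0, x2=1, x3=0, x4=1, x5=1

g6 = g5 OR x3 must be 0, so both g5 = 0 and x3 = 0.
g5 = g2 AND g4 must be 0, so at least one of g2, g4 is 0.
Check with x1=0, x2=1, x3=0, x4=1, x5=1:
g1 = x2 OR x4 = 1 OR 1 = 1
g2 = g1 NOR x1 = 1 NOR 0 = 0
g3 = x5 AND g1 = 1 AND 1 = 1
g4 = x1 OR g3 = 0 OR 1 = 1
g5 = g2 AND g4 = 0 AND 1 = 0
g6 = g5 OR x3 = 0 OR 0 = 0
So g6 = 0 as required.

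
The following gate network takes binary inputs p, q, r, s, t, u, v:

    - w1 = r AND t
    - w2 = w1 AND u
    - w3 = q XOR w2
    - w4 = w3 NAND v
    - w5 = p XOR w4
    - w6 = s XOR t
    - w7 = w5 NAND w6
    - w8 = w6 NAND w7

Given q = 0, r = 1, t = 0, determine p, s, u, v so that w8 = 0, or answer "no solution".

p=1 s=1 u=0 v=0

Check with q = 0, r = 1, t = 0 and p=1, s=1, u=0, v=0:
w1 = r AND t = 1 AND 0 = 0
w2 = w1 AND u = 0 AND 0 = 0
w3 = q XOR w2 = 0 XOR 0 = 0
w4 = w3 NAND v = 0 NAND 0 = 1
w5 = p XOR w4 = 1 XOR 1 = 0
w6 = s XOR t = 1 XOR 0 = 1
w7 = w5 NAND w6 = 0 NAND 1 = 1
w8 = w6 NAND w7 = 1 NAND 1 = 0
So w8 = 0.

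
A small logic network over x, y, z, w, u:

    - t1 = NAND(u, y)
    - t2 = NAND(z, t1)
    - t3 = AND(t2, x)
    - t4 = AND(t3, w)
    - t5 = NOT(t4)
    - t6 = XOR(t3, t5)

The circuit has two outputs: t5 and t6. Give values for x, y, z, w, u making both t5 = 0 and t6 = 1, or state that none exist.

Check with x=1, y=1, z=0, w=1, u=0:
t1 = NAND(u, y) = NAND(0, 1) = 1
t2 = NAND(z, t1) = NAND(0, 1) = 1
t3 = AND(t2, x) = AND(1, 1) = 1
t4 = AND(t3, w) = AND(1, 1) = 1
t5 = NOT(t4) = NOT 1 = 0
t6 = XOR(t3, t5) = XOR(1, 0) = 1
So t5 = 0 and t6 = 1.

x=1, y=1, z=0, w=1, u=0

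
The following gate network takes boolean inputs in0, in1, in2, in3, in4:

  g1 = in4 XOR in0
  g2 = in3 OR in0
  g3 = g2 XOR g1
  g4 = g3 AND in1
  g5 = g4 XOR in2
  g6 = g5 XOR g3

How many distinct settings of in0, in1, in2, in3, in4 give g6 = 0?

16

g6 = g5 XOR g3 must be 0, so g5 and g3 are equal.
Enumerating the 32 input combinations, 16 give g6 = 0 and 16 give g6 = 1.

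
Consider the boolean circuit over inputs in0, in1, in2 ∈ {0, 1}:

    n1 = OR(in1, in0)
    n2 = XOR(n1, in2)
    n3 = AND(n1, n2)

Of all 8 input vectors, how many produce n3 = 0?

5

n3 = AND(n1, n2) must be 0, so at least one of n1, n2 is 0.
Satisfying assignments:
  in0=0, in1=0, in2=0
  in0=0, in1=0, in2=1
  in0=0, in1=1, in2=1
  in0=1, in1=0, in2=1
  in0=1, in1=1, in2=1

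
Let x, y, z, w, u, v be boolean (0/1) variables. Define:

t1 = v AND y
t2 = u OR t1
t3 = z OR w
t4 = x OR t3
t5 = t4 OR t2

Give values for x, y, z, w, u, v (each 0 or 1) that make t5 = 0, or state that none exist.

t5 = t4 OR t2 must be 0, so both t4 = 0 and t2 = 0.
t4 = x OR t3 must be 0, so both x = 0 and t3 = 0.
t2 = u OR t1 must be 0, so both u = 0 and t1 = 0.
Check with x=0, y=0, z=0, w=0, u=0, v=1:
t1 = v AND y = 1 AND 0 = 0
t2 = u OR t1 = 0 OR 0 = 0
t3 = z OR w = 0 OR 0 = 0
t4 = x OR t3 = 0 OR 0 = 0
t5 = t4 OR t2 = 0 OR 0 = 0
So t5 = 0 as required.

x=0, y=0, z=0, w=0, u=0, v=1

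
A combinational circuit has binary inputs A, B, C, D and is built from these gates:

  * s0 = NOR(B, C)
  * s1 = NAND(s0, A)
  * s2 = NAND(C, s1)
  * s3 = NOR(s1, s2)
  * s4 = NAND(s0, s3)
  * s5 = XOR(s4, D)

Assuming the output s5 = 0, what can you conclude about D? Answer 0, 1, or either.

1

s5 = XOR(s4, D) must be 0, so s4 and D are equal.
Every assignment with s5 = 0 has D = 1; there are 8 such assignment(s).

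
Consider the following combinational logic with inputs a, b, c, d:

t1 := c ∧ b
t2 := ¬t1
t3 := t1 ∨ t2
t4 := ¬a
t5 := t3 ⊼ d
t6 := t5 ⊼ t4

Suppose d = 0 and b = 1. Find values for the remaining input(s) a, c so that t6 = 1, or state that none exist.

t6 = t5 ⊼ t4 must be 1, so at least one of t5, t4 is 0.
Check with d = 0 and b = 1 and a=1, c=1:
t1 = c ∧ b = 1 ∧ 1 = 1
t2 = ¬t1 = ¬1 = 0
t3 = t1 ∨ t2 = 1 ∨ 0 = 1
t4 = ¬a = ¬1 = 0
t5 = t3 ⊼ d = 1 ⊼ 0 = 1
t6 = t5 ⊼ t4 = 1 ⊼ 0 = 1
So t6 = 1.

a=1, c=1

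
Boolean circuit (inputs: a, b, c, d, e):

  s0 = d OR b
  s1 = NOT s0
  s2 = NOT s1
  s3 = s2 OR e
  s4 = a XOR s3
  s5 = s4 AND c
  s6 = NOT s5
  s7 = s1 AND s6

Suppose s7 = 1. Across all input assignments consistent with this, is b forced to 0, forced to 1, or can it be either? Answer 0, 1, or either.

s7 = s1 AND s6 must be 1, so both s1 = 1 and s6 = 1.
s1 = NOT s0 must be 1, so s0 = 0.
s6 = NOT s5 must be 1, so s5 = 0.
Every assignment with s7 = 1 has b = 0; there are 6 such assignment(s).

0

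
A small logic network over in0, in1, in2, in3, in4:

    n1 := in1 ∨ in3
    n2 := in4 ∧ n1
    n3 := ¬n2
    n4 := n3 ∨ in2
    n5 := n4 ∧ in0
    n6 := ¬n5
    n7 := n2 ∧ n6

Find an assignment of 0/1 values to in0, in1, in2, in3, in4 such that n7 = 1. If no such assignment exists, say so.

n7 = n2 ∧ n6 must be 1, so both n2 = 1 and n6 = 1.
n2 = in4 ∧ n1 must be 1, so both in4 = 1 and n1 = 1.
Check with in0=0, in1=1, in2=1, in3=0, in4=1:
n1 = in1 ∨ in3 = 1 ∨ 0 = 1
n2 = in4 ∧ n1 = 1 ∧ 1 = 1
n3 = ¬n2 = ¬1 = 0
n4 = n3 ∨ in2 = 0 ∨ 1 = 1
n5 = n4 ∧ in0 = 1 ∧ 0 = 0
n6 = ¬n5 = ¬0 = 1
n7 = n2 ∧ n6 = 1 ∧ 1 = 1
So n7 = 1 as required.

in0=0, in1=1, in2=1, in3=0, in4=1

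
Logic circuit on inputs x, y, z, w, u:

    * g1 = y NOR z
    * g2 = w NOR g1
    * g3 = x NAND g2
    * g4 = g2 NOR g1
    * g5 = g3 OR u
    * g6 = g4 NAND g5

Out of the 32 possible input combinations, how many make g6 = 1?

g6 = g4 NAND g5 must be 1, so at least one of g4, g5 is 0.
Enumerating the 32 input combinations, 20 give g6 = 1 and 12 give g6 = 0.

20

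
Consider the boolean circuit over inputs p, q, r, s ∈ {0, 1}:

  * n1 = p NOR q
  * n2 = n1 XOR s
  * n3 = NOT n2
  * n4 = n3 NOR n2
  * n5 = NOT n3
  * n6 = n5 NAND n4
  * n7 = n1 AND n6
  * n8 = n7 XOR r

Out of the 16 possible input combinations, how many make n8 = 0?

n8 = n7 XOR r must be 0, so n7 and r are equal.
Enumerating the 16 input combinations, 8 give n8 = 0 and 8 give n8 = 1.

8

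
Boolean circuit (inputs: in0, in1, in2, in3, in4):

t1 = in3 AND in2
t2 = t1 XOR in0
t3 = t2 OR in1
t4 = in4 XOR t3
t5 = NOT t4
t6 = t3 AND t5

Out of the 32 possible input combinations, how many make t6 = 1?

12

t6 = t3 AND t5 must be 1, so both t3 = 1 and t5 = 1.
t3 = t2 OR in1 must be 1, so at least one of t2, in1 is 1.
t5 = NOT t4 must be 1, so t4 = 0.
Enumerating the 32 input combinations, 12 give t6 = 1 and 20 give t6 = 0.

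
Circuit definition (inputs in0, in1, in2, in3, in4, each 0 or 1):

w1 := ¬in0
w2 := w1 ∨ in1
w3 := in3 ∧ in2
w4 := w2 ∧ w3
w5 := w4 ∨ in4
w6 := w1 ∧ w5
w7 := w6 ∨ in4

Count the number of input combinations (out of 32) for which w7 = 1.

18

w7 = w6 ∨ in4 must be 1, so at least one of w6, in4 is 1.
Enumerating the 32 input combinations, 18 give w7 = 1 and 14 give w7 = 0.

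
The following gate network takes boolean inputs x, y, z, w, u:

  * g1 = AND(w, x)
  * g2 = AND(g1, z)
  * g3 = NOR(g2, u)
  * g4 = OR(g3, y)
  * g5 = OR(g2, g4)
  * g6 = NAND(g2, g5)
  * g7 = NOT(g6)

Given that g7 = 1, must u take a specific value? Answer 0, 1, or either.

Both values of u occur among assignments with g7 = 1:
  u=0: x=1, y=0, z=1, w=1, u=0
  u=1: x=1, y=0, z=1, w=1, u=1

either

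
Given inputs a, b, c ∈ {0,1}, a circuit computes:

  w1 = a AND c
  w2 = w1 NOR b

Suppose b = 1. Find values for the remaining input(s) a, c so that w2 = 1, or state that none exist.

no solution exists

With b = 1 fixed, none of the 4 settings of a, c give w2 = 1.
For example, with a=0, c=0:
w1 = a AND c = 0 AND 0 = 0
w2 = w1 NOR b = 0 NOR 1 = 0
giving w2 = 0 ≠ 1.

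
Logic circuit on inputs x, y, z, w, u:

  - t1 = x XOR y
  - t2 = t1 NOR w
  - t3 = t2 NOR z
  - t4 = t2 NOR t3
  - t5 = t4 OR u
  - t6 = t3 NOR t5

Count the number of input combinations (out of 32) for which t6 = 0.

t6 = t3 NOR t5 must be 0, so at least one of t3, t5 is 1.
Enumerating the 32 input combinations, 28 give t6 = 0 and 4 give t6 = 1.

28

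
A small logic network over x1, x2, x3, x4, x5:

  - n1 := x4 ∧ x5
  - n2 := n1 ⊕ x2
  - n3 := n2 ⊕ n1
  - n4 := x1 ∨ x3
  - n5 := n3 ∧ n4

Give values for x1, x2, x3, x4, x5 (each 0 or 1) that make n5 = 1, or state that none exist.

x1=1, x2=1, x3=0, x4=0, x5=1

n5 = n3 ∧ n4 must be 1, so both n3 = 1 and n4 = 1.
Check with x1=1, x2=1, x3=0, x4=0, x5=1:
n1 = x4 ∧ x5 = 0 ∧ 1 = 0
n2 = n1 ⊕ x2 = 0 ⊕ 1 = 1
n3 = n2 ⊕ n1 = 1 ⊕ 0 = 1
n4 = x1 ∨ x3 = 1 ∨ 0 = 1
n5 = n3 ∧ n4 = 1 ∧ 1 = 1
So n5 = 1 as required.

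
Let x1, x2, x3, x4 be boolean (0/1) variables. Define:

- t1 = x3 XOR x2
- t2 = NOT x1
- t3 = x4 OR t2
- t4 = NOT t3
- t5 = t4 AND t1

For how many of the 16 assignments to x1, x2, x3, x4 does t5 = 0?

14

t5 = t4 AND t1 must be 0, so at least one of t4, t1 is 0.
Enumerating the 16 input combinations, 14 give t5 = 0 and 2 give t5 = 1.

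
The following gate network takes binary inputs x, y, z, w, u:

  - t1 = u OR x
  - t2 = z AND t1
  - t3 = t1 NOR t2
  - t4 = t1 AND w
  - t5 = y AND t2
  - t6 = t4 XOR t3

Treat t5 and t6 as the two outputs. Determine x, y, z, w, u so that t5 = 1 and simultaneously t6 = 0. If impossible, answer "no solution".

x=1 y=1 z=1 w=0 u=0

Check with x=1 y=1 z=1 w=0 u=0:
t1 = u OR x = 0 OR 1 = 1
t2 = z AND t1 = 1 AND 1 = 1
t3 = t1 NOR t2 = 1 NOR 1 = 0
t4 = t1 AND w = 1 AND 0 = 0
t5 = y AND t2 = 1 AND 1 = 1
t6 = t4 XOR t3 = 0 XOR 0 = 0
So t5 = 1 and t6 = 0.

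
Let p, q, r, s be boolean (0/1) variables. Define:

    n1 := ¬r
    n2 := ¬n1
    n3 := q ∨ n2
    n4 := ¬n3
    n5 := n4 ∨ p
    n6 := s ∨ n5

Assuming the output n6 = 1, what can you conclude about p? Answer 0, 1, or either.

Both values of p occur among assignments with n6 = 1:
  p=0: p=0, q=0, r=0, s=0
  p=1: p=1, q=0, r=0, s=0

either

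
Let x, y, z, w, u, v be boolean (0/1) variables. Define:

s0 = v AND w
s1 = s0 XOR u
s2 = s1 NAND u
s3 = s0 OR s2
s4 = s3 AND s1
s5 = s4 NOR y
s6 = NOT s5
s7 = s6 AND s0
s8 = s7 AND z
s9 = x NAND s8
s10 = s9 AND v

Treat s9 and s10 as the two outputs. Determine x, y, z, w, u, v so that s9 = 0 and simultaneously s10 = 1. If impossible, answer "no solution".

no solution exists

Across all 64 input combinations, none give both s9 = 0 and s10 = 1.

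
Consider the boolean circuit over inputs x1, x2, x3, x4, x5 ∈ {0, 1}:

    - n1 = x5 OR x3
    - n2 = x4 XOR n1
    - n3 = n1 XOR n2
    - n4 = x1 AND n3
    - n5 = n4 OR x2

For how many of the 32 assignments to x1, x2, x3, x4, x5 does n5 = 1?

20

n5 = n4 OR x2 must be 1, so at least one of n4, x2 is 1.
Enumerating the 32 input combinations, 20 give n5 = 1 and 12 give n5 = 0.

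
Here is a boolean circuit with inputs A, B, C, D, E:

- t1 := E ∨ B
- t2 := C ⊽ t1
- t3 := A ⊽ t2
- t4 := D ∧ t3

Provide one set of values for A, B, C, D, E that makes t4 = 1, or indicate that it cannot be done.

A=0, B=1, C=1, D=1, E=1

t4 = D ∧ t3 must be 1, so both D = 1 and t3 = 1.
Check with A=0, B=1, C=1, D=1, E=1:
t1 = E ∨ B = 1 ∨ 1 = 1
t2 = C ⊽ t1 = 1 ⊽ 1 = 0
t3 = A ⊽ t2 = 0 ⊽ 0 = 1
t4 = D ∧ t3 = 1 ∧ 1 = 1
So t4 = 1 as required.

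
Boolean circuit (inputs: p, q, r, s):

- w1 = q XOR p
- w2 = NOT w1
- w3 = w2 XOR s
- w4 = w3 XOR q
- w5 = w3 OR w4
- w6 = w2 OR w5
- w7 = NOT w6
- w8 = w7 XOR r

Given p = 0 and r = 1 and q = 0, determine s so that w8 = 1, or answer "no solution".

w8 = w7 XOR r must be 1, so w7 and r differ.
Check with p = 0 and r = 1 and q = 0 and s=0:
w1 = q XOR p = 0 XOR 0 = 0
w2 = NOT w1 = NOT 0 = 1
w3 = w2 XOR s = 1 XOR 0 = 1
w4 = w3 XOR q = 1 XOR 0 = 1
w5 = w3 OR w4 = 1 OR 1 = 1
w6 = w2 OR w5 = 1 OR 1 = 1
w7 = NOT w6 = NOT 1 = 0
w8 = w7 XOR r = 0 XOR 1 = 1
So w8 = 1.

s=0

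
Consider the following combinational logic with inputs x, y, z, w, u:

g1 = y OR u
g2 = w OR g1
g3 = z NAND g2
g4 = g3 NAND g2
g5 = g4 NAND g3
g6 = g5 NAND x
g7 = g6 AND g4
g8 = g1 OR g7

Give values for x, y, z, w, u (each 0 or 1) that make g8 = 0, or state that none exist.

Check with x=0 y=0 z=0 w=1 u=0:
g1 = y OR u = 0 OR 0 = 0
g2 = w OR g1 = 1 OR 0 = 1
g3 = z NAND g2 = 0 NAND 1 = 1
g4 = g3 NAND g2 = 1 NAND 1 = 0
g5 = g4 NAND g3 = 0 NAND 1 = 1
g6 = g5 NAND x = 1 NAND 0 = 1
g7 = g6 AND g4 = 1 AND 0 = 0
g8 = g1 OR g7 = 0 OR 0 = 0
So g8 = 0 as required.

x=0 y=0 z=0 w=1 u=0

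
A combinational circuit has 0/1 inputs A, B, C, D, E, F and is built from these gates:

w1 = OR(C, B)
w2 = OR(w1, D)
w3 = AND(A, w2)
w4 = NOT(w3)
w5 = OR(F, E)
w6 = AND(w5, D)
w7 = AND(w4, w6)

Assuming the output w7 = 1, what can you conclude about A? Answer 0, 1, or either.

0

w7 = AND(w4, w6) must be 1, so both w4 = 1 and w6 = 1.
Every assignment with w7 = 1 has A = 0; there are 12 such assignment(s).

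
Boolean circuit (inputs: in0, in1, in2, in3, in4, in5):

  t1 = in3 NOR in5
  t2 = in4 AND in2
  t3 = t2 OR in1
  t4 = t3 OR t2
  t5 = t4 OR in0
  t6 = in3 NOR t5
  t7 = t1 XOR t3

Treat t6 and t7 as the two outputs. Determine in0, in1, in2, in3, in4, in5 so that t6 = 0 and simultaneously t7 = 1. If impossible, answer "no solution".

Check with in0=1, in1=0, in2=1, in3=1, in4=1, in5=1:
t1 = in3 NOR in5 = 1 NOR 1 = 0
t2 = in4 AND in2 = 1 AND 1 = 1
t3 = t2 OR in1 = 1 OR 0 = 1
t4 = t3 OR t2 = 1 OR 1 = 1
t5 = t4 OR in0 = 1 OR 1 = 1
t6 = in3 NOR t5 = 1 NOR 1 = 0
t7 = t1 XOR t3 = 0 XOR 1 = 1
So t6 = 0 and t7 = 1.

in0=1, in1=0, in2=1, in3=1, in4=1, in5=1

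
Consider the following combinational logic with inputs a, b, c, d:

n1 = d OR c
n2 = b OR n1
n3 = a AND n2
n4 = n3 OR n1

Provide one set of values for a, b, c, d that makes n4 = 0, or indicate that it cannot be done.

a=1, b=0, c=0, d=0

Check with a=1, b=0, c=0, d=0:
n1 = d OR c = 0 OR 0 = 0
n2 = b OR n1 = 0 OR 0 = 0
n3 = a AND n2 = 1 AND 0 = 0
n4 = n3 OR n1 = 0 OR 0 = 0
So n4 = 0 as required.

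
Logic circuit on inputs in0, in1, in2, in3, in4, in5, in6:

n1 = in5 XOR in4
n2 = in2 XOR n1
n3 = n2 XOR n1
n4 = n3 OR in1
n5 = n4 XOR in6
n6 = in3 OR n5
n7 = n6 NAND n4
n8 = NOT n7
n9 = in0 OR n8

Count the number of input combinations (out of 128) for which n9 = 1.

n9 = in0 OR n8 must be 1, so at least one of in0, n8 is 1.
Enumerating the 128 input combinations, 100 give n9 = 1 and 28 give n9 = 0.

100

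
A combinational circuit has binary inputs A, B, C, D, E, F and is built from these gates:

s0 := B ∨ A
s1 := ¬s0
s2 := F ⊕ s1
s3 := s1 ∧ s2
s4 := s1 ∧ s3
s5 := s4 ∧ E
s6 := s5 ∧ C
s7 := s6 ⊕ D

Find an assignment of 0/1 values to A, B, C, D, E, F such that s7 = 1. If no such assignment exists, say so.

A=0, B=1, C=0, D=1, E=1, F=1

Check with A=0, B=1, C=0, D=1, E=1, F=1:
s0 = B ∨ A = 1 ∨ 0 = 1
s1 = ¬s0 = ¬1 = 0
s2 = F ⊕ s1 = 1 ⊕ 0 = 1
s3 = s1 ∧ s2 = 0 ∧ 1 = 0
s4 = s1 ∧ s3 = 0 ∧ 0 = 0
s5 = s4 ∧ E = 0 ∧ 1 = 0
s6 = s5 ∧ C = 0 ∧ 0 = 0
s7 = s6 ⊕ D = 0 ⊕ 1 = 1
So s7 = 1 as required.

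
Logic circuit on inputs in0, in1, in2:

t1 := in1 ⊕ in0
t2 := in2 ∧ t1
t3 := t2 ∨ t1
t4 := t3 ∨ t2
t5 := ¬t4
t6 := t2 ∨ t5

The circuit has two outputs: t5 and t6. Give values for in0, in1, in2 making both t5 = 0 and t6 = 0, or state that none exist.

in0=0 in1=1 in2=0

Check with in0=0 in1=1 in2=0:
t1 = in1 ⊕ in0 = 1 ⊕ 0 = 1
t2 = in2 ∧ t1 = 0 ∧ 1 = 0
t3 = t2 ∨ t1 = 0 ∨ 1 = 1
t4 = t3 ∨ t2 = 1 ∨ 0 = 1
t5 = ¬t4 = ¬1 = 0
t6 = t2 ∨ t5 = 0 ∨ 0 = 0
So t5 = 0 and t6 = 0.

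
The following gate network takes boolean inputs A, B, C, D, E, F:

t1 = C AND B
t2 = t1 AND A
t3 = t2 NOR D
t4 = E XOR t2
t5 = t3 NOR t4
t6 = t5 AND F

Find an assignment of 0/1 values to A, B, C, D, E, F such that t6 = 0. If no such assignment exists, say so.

t6 = t5 AND F must be 0, so at least one of t5, F is 0.
Check with A=0 B=1 C=1 D=1 E=1 F=0:
t1 = C AND B = 1 AND 1 = 1
t2 = t1 AND A = 1 AND 0 = 0
t3 = t2 NOR D = 0 NOR 1 = 0
t4 = E XOR t2 = 1 XOR 0 = 1
t5 = t3 NOR t4 = 0 NOR 1 = 0
t6 = t5 AND F = 0 AND 0 = 0
So t6 = 0 as required.

A=0 B=1 C=1 D=1 E=1 F=0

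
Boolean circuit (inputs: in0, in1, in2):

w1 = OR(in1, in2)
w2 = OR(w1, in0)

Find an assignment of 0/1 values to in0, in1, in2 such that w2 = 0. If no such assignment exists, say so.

w2 = OR(w1, in0) must be 0, so both w1 = 0 and in0 = 0.
w1 = OR(in1, in2) must be 0, so both in1 = 0 and in2 = 0.
Check with in0=0, in1=0, in2=0:
w1 = OR(in1, in2) = OR(0, 0) = 0
w2 = OR(w1, in0) = OR(0, 0) = 0
So w2 = 0 as required.

in0=0, in1=0, in2=0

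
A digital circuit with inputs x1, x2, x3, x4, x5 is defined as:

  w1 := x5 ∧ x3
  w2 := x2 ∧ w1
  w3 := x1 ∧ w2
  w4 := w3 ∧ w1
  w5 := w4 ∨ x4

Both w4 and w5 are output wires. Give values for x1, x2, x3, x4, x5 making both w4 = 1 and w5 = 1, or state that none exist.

Check with x1=1 x2=1 x3=1 x4=0 x5=1:
w1 = x5 ∧ x3 = 1 ∧ 1 = 1
w2 = x2 ∧ w1 = 1 ∧ 1 = 1
w3 = x1 ∧ w2 = 1 ∧ 1 = 1
w4 = w3 ∧ w1 = 1 ∧ 1 = 1
w5 = w4 ∨ x4 = 1 ∨ 0 = 1
So w4 = 1 and w5 = 1.

x1=1 x2=1 x3=1 x4=0 x5=1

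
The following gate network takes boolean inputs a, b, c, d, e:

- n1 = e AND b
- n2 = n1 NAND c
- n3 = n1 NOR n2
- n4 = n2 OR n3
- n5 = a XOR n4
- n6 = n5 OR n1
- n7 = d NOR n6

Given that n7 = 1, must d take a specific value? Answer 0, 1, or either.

0

n7 = d NOR n6 must be 1, so both d = 0 and n6 = 0.
n6 = n5 OR n1 must be 0, so both n5 = 0 and n1 = 0.
n5 = a XOR n4 must be 0, so a and n4 are equal.
Every assignment with n7 = 1 has d = 0; there are 6 such assignment(s).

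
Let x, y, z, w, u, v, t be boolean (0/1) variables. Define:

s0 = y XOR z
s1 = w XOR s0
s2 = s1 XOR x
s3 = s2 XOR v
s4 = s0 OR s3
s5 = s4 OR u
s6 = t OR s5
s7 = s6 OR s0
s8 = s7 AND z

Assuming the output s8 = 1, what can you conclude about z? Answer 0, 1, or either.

1

s8 = s7 AND z must be 1, so both s7 = 1 and z = 1.
s7 = s6 OR s0 must be 1, so at least one of s6, s0 is 1.
Every assignment with s8 = 1 has z = 1; there are 60 such assignment(s).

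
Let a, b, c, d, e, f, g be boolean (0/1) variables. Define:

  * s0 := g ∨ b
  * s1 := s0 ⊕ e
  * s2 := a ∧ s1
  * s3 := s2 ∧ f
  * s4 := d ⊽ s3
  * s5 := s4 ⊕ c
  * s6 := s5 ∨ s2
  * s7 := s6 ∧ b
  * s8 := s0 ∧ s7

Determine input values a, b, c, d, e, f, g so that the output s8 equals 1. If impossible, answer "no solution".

a=1, b=1, c=0, d=0, e=1, f=0, g=0

s8 = s0 ∧ s7 must be 1, so both s0 = 1 and s7 = 1.
Check with a=1, b=1, c=0, d=0, e=1, f=0, g=0:
s0 = g ∨ b = 0 ∨ 1 = 1
s1 = s0 ⊕ e = 1 ⊕ 1 = 0
s2 = a ∧ s1 = 1 ∧ 0 = 0
s3 = s2 ∧ f = 0 ∧ 0 = 0
s4 = d ⊽ s3 = 0 ⊽ 0 = 1
s5 = s4 ⊕ c = 1 ⊕ 0 = 1
s6 = s5 ∨ s2 = 1 ∨ 0 = 1
s7 = s6 ∧ b = 1 ∧ 1 = 1
s8 = s0 ∧ s7 = 1 ∧ 1 = 1
So s8 = 1 as required.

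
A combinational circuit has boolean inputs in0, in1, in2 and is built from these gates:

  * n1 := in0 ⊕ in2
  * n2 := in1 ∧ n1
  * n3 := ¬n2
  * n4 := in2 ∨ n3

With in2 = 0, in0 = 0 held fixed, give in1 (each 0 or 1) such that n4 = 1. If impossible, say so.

in1=1

Check with in2 = 0, in0 = 0 and in1=1:
n1 = in0 ⊕ in2 = 0 ⊕ 0 = 0
n2 = in1 ∧ n1 = 1 ∧ 0 = 0
n3 = ¬n2 = ¬0 = 1
n4 = in2 ∨ n3 = 0 ∨ 1 = 1
So n4 = 1.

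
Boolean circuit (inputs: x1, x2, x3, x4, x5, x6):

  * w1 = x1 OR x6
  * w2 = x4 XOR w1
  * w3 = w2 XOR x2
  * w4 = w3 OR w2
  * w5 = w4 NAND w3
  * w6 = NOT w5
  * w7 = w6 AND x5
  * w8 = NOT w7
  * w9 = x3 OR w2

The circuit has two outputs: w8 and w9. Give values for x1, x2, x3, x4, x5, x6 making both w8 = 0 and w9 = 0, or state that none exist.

x1=1 x2=1 x3=0 x4=1 x5=1 x6=0

Check with x1=1 x2=1 x3=0 x4=1 x5=1 x6=0:
w1 = x1 OR x6 = 1 OR 0 = 1
w2 = x4 XOR w1 = 1 XOR 1 = 0
w3 = w2 XOR x2 = 0 XOR 1 = 1
w4 = w3 OR w2 = 1 OR 0 = 1
w5 = w4 NAND w3 = 1 NAND 1 = 0
w6 = NOT w5 = NOT 0 = 1
w7 = w6 AND x5 = 1 AND 1 = 1
w8 = NOT w7 = NOT 1 = 0
w9 = x3 OR w2 = 0 OR 0 = 0
So w8 = 0 and w9 = 0.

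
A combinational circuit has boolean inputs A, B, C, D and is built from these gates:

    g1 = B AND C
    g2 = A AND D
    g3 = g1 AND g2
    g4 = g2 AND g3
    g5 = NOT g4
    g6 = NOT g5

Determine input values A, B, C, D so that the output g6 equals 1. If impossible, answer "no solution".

g6 = NOT g5 must be 1, so g5 = 0.
g5 = NOT g4 must be 0, so g4 = 1.
g4 = g2 AND g3 must be 1, so both g2 = 1 and g3 = 1.
Check with A=1 B=1 C=1 D=1:
g1 = B AND C = 1 AND 1 = 1
g2 = A AND D = 1 AND 1 = 1
g3 = g1 AND g2 = 1 AND 1 = 1
g4 = g2 AND g3 = 1 AND 1 = 1
g5 = NOT g4 = NOT 1 = 0
g6 = NOT g5 = NOT 0 = 1
So g6 = 1 as required.

A=1 B=1 C=1 D=1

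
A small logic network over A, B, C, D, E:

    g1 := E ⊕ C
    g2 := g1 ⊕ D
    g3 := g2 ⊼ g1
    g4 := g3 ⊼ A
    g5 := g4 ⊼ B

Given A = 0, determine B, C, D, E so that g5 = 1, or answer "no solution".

B=0 C=0 D=0 E=1

Check with A = 0 and B=0, C=0, D=0, E=1:
g1 = E ⊕ C = 1 ⊕ 0 = 1
g2 = g1 ⊕ D = 1 ⊕ 0 = 1
g3 = g2 ⊼ g1 = 1 ⊼ 1 = 0
g4 = g3 ⊼ A = 0 ⊼ 0 = 1
g5 = g4 ⊼ B = 1 ⊼ 0 = 1
So g5 = 1.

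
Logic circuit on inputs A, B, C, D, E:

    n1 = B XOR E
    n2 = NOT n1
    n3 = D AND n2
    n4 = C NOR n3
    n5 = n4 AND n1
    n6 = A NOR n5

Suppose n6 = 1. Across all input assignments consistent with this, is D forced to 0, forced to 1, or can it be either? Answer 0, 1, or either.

Both values of D occur among assignments with n6 = 1:
  D=0: A=0, B=0, C=0, D=0, E=0
  D=1: A=0, B=0, C=0, D=1, E=0

either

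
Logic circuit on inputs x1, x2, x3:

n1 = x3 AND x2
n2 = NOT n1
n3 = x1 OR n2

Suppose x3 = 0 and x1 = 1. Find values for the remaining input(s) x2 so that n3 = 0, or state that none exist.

no solution exists

With x3 = 0 and x1 = 1 fixed, none of the 2 settings of x2 give n3 = 0.
For example, with x2=1:
n1 = x3 AND x2 = 0 AND 1 = 0
n2 = NOT n1 = NOT 0 = 1
n3 = x1 OR n2 = 1 OR 1 = 1
giving n3 = 1 ≠ 0.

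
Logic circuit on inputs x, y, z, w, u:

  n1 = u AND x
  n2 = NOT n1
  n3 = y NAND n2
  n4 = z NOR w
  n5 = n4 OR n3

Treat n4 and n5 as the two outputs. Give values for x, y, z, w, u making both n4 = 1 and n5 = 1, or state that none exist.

Check with x=0, y=1, z=0, w=0, u=0:
n1 = u AND x = 0 AND 0 = 0
n2 = NOT n1 = NOT 0 = 1
n3 = y NAND n2 = 1 NAND 1 = 0
n4 = z NOR w = 0 NOR 0 = 1
n5 = n4 OR n3 = 1 OR 0 = 1
So n4 = 1 and n5 = 1.

x=0, y=1, z=0, w=0, u=0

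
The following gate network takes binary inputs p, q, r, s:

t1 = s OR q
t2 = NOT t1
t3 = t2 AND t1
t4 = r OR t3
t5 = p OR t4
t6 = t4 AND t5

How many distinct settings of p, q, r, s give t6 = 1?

t6 = t4 AND t5 must be 1, so both t4 = 1 and t5 = 1.
Enumerating the 16 input combinations, 8 give t6 = 1 and 8 give t6 = 0.

8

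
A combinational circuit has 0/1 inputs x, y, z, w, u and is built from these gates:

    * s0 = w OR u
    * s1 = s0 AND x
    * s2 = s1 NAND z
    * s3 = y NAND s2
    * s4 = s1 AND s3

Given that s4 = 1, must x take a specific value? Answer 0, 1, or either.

s4 = s1 AND s3 must be 1, so both s1 = 1 and s3 = 1.
Every assignment with s4 = 1 has x = 1; there are 9 such assignment(s).

1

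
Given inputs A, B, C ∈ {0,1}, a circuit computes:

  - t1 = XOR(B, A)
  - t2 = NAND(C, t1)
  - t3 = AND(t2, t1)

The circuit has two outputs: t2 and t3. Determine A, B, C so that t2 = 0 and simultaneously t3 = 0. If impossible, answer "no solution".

A=1, B=0, C=1

Check with A=1, B=0, C=1:
t1 = XOR(B, A) = XOR(0, 1) = 1
t2 = NAND(C, t1) = NAND(1, 1) = 0
t3 = AND(t2, t1) = AND(0, 1) = 0
So t2 = 0 and t3 = 0.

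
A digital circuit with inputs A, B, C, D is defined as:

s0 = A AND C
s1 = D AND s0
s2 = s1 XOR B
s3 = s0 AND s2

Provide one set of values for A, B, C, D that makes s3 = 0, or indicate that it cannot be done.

A=0, B=1, C=0, D=1

s3 = s0 AND s2 must be 0, so at least one of s0, s2 is 0.
Check with A=0, B=1, C=0, D=1:
s0 = A AND C = 0 AND 0 = 0
s1 = D AND s0 = 1 AND 0 = 0
s2 = s1 XOR B = 0 XOR 1 = 1
s3 = s0 AND s2 = 0 AND 1 = 0
So s3 = 0 as required.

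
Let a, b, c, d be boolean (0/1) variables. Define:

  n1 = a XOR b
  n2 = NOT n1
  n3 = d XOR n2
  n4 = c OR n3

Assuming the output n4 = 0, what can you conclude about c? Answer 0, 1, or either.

n4 = c OR n3 must be 0, so both c = 0 and n3 = 0.
n3 = d XOR n2 must be 0, so d and n2 are equal.
Every assignment with n4 = 0 has c = 0; there are 4 such assignment(s).
  a=0, b=0, c=0, d=1
  a=0, b=1, c=0, d=0
  a=1, b=0, c=0, d=0
  a=1, b=1, c=0, d=1

0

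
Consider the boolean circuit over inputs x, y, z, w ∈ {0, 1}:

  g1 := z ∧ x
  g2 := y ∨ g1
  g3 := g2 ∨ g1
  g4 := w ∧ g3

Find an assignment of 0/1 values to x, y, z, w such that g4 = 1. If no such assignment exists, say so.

x=1, y=1, z=1, w=1

g4 = w ∧ g3 must be 1, so both w = 1 and g3 = 1.
Check with x=1, y=1, z=1, w=1:
g1 = z ∧ x = 1 ∧ 1 = 1
g2 = y ∨ g1 = 1 ∨ 1 = 1
g3 = g2 ∨ g1 = 1 ∨ 1 = 1
g4 = w ∧ g3 = 1 ∧ 1 = 1
So g4 = 1 as required.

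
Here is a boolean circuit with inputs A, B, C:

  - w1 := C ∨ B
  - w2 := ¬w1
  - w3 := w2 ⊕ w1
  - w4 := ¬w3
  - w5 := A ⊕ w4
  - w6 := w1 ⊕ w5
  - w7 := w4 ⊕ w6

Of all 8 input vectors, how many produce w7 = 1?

4

w7 = w4 ⊕ w6 must be 1, so w4 and w6 differ.
Enumerating the 8 input combinations, 4 give w7 = 1 and 4 give w7 = 0.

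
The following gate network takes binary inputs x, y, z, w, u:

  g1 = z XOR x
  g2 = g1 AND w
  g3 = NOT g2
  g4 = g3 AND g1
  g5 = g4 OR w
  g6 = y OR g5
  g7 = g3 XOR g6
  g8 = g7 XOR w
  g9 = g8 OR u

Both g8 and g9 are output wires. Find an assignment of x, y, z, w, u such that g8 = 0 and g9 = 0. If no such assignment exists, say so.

Check with x=1, y=0, z=0, w=1, u=0:
g1 = z XOR x = 0 XOR 1 = 1
g2 = g1 AND w = 1 AND 1 = 1
g3 = NOT g2 = NOT 1 = 0
g4 = g3 AND g1 = 0 AND 1 = 0
g5 = g4 OR w = 0 OR 1 = 1
g6 = y OR g5 = 0 OR 1 = 1
g7 = g3 XOR g6 = 0 XOR 1 = 1
g8 = g7 XOR w = 1 XOR 1 = 0
g9 = g8 OR u = 0 OR 0 = 0
So g8 = 0 and g9 = 0.

x=1, y=0, z=0, w=1, u=0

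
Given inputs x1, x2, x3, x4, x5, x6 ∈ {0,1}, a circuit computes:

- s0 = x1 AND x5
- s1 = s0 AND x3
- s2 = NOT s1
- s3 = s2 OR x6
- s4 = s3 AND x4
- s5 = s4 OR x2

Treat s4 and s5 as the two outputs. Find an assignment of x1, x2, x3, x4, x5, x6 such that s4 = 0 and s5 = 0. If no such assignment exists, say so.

Check with x1=1, x2=0, x3=0, x4=0, x5=1, x6=0:
s0 = x1 AND x5 = 1 AND 1 = 1
s1 = s0 AND x3 = 1 AND 0 = 0
s2 = NOT s1 = NOT 0 = 1
s3 = s2 OR x6 = 1 OR 0 = 1
s4 = s3 AND x4 = 1 AND 0 = 0
s5 = s4 OR x2 = 0 OR 0 = 0
So s4 = 0 and s5 = 0.

x1=1, x2=0, x3=0, x4=0, x5=1, x6=0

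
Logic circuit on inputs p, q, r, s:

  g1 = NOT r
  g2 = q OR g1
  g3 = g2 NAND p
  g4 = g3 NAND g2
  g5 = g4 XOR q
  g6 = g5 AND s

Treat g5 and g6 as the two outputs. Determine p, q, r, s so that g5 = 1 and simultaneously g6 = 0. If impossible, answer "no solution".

p=0 q=0 r=1 s=0

Check with p=0 q=0 r=1 s=0:
g1 = NOT r = NOT 1 = 0
g2 = q OR g1 = 0 OR 0 = 0
g3 = g2 NAND p = 0 NAND 0 = 1
g4 = g3 NAND g2 = 1 NAND 0 = 1
g5 = g4 XOR q = 1 XOR 0 = 1
g6 = g5 AND s = 1 AND 0 = 0
So g5 = 1 and g6 = 0.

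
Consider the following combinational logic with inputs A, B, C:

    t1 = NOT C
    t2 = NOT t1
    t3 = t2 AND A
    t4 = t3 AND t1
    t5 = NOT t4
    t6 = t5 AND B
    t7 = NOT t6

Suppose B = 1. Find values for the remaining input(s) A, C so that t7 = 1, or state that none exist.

no solution exists

With B = 1 fixed, none of the 4 settings of A, C give t7 = 1.
For example, with A=1, C=0:
t1 = NOT C = NOT 0 = 1
t2 = NOT t1 = NOT 1 = 0
t3 = t2 AND A = 0 AND 1 = 0
t4 = t3 AND t1 = 0 AND 1 = 0
t5 = NOT t4 = NOT 0 = 1
t6 = t5 AND B = 1 AND 1 = 1
t7 = NOT t6 = NOT 1 = 0
giving t7 = 0 ≠ 1.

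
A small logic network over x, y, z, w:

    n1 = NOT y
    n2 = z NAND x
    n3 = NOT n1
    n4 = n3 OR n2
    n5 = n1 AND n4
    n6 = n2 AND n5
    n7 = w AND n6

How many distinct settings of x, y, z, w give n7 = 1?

3

n7 = w AND n6 must be 1, so both w = 1 and n6 = 1.
n6 = n2 AND n5 must be 1, so both n2 = 1 and n5 = 1.
Satisfying assignments:
  x=0, y=0, z=0, w=1
  x=0, y=0, z=1, w=1
  x=1, y=0, z=0, w=1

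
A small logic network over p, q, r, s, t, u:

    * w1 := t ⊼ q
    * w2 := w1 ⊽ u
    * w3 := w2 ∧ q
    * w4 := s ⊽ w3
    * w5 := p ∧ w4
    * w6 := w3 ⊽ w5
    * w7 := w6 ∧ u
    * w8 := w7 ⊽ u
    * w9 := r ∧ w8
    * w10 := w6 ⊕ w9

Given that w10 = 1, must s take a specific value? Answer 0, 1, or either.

Both values of s occur among assignments with w10 = 1:
  s=0: p=0, q=0, r=0, s=0, t=0, u=0
  s=1: p=0, q=0, r=0, s=1, t=0, u=0

either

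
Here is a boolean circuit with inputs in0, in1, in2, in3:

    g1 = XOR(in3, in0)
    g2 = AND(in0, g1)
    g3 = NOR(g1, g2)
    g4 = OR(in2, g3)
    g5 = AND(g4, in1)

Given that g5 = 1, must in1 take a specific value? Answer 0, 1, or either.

1

g5 = AND(g4, in1) must be 1, so both g4 = 1 and in1 = 1.
g4 = OR(in2, g3) must be 1, so at least one of in2, g3 is 1.
Every assignment with g5 = 1 has in1 = 1; there are 6 such assignment(s).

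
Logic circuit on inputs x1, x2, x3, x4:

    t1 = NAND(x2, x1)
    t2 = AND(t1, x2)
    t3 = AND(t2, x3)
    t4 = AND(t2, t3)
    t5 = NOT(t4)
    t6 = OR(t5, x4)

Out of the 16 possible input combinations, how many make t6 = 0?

1

t6 = OR(t5, x4) must be 0, so both t5 = 0 and x4 = 0.
Satisfying assignments:
  x1=0, x2=1, x3=1, x4=0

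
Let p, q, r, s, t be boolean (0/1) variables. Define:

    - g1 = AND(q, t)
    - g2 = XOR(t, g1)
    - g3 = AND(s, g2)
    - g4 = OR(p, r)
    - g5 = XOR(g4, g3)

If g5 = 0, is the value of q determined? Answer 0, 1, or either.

either

Both values of q occur among assignments with g5 = 0:
  q=0: p=0, q=0, r=0, s=0, t=0
  q=1: p=0, q=1, r=0, s=0, t=0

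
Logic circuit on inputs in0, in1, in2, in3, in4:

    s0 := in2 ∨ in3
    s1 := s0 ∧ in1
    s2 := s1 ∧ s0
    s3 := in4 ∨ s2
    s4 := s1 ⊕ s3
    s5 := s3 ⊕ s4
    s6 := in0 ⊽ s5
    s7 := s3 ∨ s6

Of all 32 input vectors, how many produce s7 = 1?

s7 = s3 ∨ s6 must be 1, so at least one of s3, s6 is 1.
Enumerating the 32 input combinations, 27 give s7 = 1 and 5 give s7 = 0.

27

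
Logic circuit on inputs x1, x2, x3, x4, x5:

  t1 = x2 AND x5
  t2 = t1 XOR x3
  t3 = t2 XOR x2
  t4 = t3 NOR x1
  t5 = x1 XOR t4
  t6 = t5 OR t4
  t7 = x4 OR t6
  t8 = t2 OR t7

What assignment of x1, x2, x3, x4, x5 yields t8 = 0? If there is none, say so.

Check with x1=0, x2=1, x3=1, x4=0, x5=1:
t1 = x2 AND x5 = 1 AND 1 = 1
t2 = t1 XOR x3 = 1 XOR 1 = 0
t3 = t2 XOR x2 = 0 XOR 1 = 1
t4 = t3 NOR x1 = 1 NOR 0 = 0
t5 = x1 XOR t4 = 0 XOR 0 = 0
t6 = t5 OR t4 = 0 OR 0 = 0
t7 = x4 OR t6 = 0 OR 0 = 0
t8 = t2 OR t7 = 0 OR 0 = 0
So t8 = 0 as required.

x1=0, x2=1, x3=1, x4=0, x5=1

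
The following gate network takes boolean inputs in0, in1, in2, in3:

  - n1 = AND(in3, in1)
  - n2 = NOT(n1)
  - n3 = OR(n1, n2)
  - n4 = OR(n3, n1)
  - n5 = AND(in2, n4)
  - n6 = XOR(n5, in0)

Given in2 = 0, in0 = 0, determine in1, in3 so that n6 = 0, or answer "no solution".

n6 = XOR(n5, in0) must be 0, so n5 and in0 are equal.
Check with in2 = 0, in0 = 0 and in1=1, in3=0:
n1 = AND(in3, in1) = AND(0, 1) = 0
n2 = NOT(n1) = NOT 0 = 1
n3 = OR(n1, n2) = OR(0, 1) = 1
n4 = OR(n3, n1) = OR(1, 0) = 1
n5 = AND(in2, n4) = AND(0, 1) = 0
n6 = XOR(n5, in0) = XOR(0, 0) = 0
So n6 = 0.

in1=1 in3=0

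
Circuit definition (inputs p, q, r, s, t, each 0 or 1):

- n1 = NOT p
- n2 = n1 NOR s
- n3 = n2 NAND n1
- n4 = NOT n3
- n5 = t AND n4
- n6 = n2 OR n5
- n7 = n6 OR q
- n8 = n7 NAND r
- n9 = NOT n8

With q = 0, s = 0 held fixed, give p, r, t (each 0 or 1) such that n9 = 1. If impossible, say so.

n9 = NOT n8 must be 1, so n8 = 0.
n8 = n7 NAND r must be 0, so both n7 = 1 and r = 1.
Check with q = 0, s = 0 and p=1, r=1, t=1:
n1 = NOT p = NOT 1 = 0
n2 = n1 NOR s = 0 NOR 0 = 1
n3 = n2 NAND n1 = 1 NAND 0 = 1
n4 = NOT n3 = NOT 1 = 0
n5 = t AND n4 = 1 AND 0 = 0
n6 = n2 OR n5 = 1 OR 0 = 1
n7 = n6 OR q = 1 OR 0 = 1
n8 = n7 NAND r = 1 NAND 1 = 0
n9 = NOT n8 = NOT 0 = 1
So n9 = 1.

p=1, r=1, t=1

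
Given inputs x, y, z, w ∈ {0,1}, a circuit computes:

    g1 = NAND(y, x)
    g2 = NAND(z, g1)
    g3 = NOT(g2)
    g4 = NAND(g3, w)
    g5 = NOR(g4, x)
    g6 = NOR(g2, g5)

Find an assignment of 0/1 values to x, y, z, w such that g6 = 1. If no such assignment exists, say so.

x=1, y=0, z=1, w=1

g6 = NOR(g2, g5) must be 1, so both g2 = 0 and g5 = 0.
Check with x=1, y=0, z=1, w=1:
g1 = NAND(y, x) = NAND(0, 1) = 1
g2 = NAND(z, g1) = NAND(1, 1) = 0
g3 = NOT(g2) = NOT 0 = 1
g4 = NAND(g3, w) = NAND(1, 1) = 0
g5 = NOR(g4, x) = NOR(0, 1) = 0
g6 = NOR(g2, g5) = NOR(0, 0) = 1
So g6 = 1 as required.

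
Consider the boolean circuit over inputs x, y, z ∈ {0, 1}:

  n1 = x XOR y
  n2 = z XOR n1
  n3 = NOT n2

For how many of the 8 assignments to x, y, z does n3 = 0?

4

n3 = NOT n2 must be 0, so n2 = 1.
n2 = z XOR n1 must be 1, so z and n1 differ.
Satisfying assignments:
  x=0, y=0, z=1
  x=0, y=1, z=0
  x=1, y=0, z=0
  x=1, y=1, z=1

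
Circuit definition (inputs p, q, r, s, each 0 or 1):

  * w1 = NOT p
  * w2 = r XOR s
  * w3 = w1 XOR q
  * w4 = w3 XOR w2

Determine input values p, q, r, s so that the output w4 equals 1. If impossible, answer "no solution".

p=1, q=0, r=1, s=0

w4 = w3 XOR w2 must be 1, so w3 and w2 differ.
Check with p=1, q=0, r=1, s=0:
w1 = NOT p = NOT 1 = 0
w2 = r XOR s = 1 XOR 0 = 1
w3 = w1 XOR q = 0 XOR 0 = 0
w4 = w3 XOR w2 = 0 XOR 1 = 1
So w4 = 1 as required.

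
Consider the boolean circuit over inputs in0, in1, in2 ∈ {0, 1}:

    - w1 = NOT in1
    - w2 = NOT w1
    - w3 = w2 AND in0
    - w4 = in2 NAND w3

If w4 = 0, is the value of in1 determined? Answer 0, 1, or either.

w4 = in2 NAND w3 must be 0, so both in2 = 1 and w3 = 1.
Every assignment with w4 = 0 has in1 = 1; there are 1 such assignment(s).
  in0=1, in1=1, in2=1

1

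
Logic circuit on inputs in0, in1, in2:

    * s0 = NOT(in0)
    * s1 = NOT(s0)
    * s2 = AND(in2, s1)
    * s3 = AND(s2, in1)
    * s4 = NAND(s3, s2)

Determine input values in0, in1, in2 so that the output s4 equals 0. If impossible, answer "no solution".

in0=1, in1=1, in2=1

s4 = NAND(s3, s2) must be 0, so both s3 = 1 and s2 = 1.
s3 = AND(s2, in1) must be 1, so both s2 = 1 and in1 = 1.
s2 = AND(in2, s1) must be 1, so both in2 = 1 and s1 = 1.
Check with in0=1, in1=1, in2=1:
s0 = NOT(in0) = NOT 1 = 0
s1 = NOT(s0) = NOT 0 = 1
s2 = AND(in2, s1) = AND(1, 1) = 1
s3 = AND(s2, in1) = AND(1, 1) = 1
s4 = NAND(s3, s2) = NAND(1, 1) = 0
So s4 = 0 as required.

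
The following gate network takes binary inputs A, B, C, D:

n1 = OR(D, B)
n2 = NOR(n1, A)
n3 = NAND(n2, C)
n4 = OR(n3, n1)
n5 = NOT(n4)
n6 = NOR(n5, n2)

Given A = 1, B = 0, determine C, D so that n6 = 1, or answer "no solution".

C=0, D=0

n6 = NOR(n5, n2) must be 1, so both n5 = 0 and n2 = 0.
n5 = NOT(n4) must be 0, so n4 = 1.
Check with A = 1, B = 0 and C=0, D=0:
n1 = OR(D, B) = OR(0, 0) = 0
n2 = NOR(n1, A) = NOR(0, 1) = 0
n3 = NAND(n2, C) = NAND(0, 0) = 1
n4 = OR(n3, n1) = OR(1, 0) = 1
n5 = NOT(n4) = NOT 1 = 0
n6 = NOR(n5, n2) = NOR(0, 0) = 1
So n6 = 1.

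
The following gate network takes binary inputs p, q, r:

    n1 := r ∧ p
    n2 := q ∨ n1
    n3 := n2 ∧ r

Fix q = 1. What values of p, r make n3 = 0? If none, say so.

n3 = n2 ∧ r must be 0, so at least one of n2, r is 0.
Check with q = 1 and p=0, r=0:
n1 = r ∧ p = 0 ∧ 0 = 0
n2 = q ∨ n1 = 1 ∨ 0 = 1
n3 = n2 ∧ r = 1 ∧ 0 = 0
So n3 = 0.

p=0, r=0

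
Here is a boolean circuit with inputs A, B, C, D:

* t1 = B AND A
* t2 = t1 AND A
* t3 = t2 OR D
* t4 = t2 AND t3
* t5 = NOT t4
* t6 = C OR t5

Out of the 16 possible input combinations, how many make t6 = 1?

t6 = C OR t5 must be 1, so at least one of C, t5 is 1.
Enumerating the 16 input combinations, 14 give t6 = 1 and 2 give t6 = 0.

14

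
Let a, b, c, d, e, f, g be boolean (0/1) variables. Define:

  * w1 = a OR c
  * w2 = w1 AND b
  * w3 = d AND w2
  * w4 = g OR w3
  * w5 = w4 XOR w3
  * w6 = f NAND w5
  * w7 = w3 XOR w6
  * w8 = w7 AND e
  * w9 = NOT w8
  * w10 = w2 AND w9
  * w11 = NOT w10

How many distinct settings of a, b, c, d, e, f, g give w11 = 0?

w11 = NOT w10 must be 0, so w10 = 1.
w10 = w2 AND w9 must be 1, so both w2 = 1 and w9 = 1.
w2 = w1 AND b must be 1, so both w1 = 1 and b = 1.
Enumerating the 128 input combinations, 39 give w11 = 0 and 89 give w11 = 1.

39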